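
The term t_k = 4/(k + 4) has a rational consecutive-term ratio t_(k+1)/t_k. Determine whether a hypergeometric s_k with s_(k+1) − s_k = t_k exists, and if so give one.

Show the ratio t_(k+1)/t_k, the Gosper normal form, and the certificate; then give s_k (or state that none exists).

no hypergeometric antidifference exists

Ratio r(k) = (k + 4)/(k + 5).
Factor: A=k + 4; B=k + 5; C=1.
Solve (k + 4)·f(k+1) − (k + 4)·f(k) = 1.
Degrees (1,1,0) ⇒ d ≤ 0.
Put f(k) = c0: A·f(k+1) − B(k−1)·f(k) − C = -1; need -1 = 0 — inconsistent ⇒ no f, not summable.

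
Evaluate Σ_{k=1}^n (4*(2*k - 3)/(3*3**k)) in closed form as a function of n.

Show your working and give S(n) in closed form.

S(n) = -4*3**(-n - 1)*n

t_(k+1)/t_k = (2*k - 1)/(3*(2*k - 3)).
Normal form (A,B,C) = (1/3, 1, k - 3/2).
f must satisfy (1/3)·f(k+1) − (1)·f(k) = k - 3/2.
Degrees (0,0,1) ⇒ d ≤ 1.
Match coefficients ⇒ f(k) = -3*(k - 1)/2.
Certificate R = B(k−1)f/C = -3*(k - 1)/(2*k - 3) gives s_k = 4*(1 - k)/3**k.
Verify: 4*(2*k - 3)/(3*3**k) matches t_k.
s_(n+1) = -4*3**(-n - 1)*n and s_(1) = 0, so S(n) = -4*3**(-n - 1)*n.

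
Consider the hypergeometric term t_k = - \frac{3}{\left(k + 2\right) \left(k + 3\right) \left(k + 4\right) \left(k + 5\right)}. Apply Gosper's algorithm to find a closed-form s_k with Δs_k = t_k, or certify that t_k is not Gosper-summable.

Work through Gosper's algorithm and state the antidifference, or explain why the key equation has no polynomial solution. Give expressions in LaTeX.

Compute t_(k+1)/t_k: get (k + 2)/(k + 6).
Take A(k)=k + 2, B(k)=k + 6, C(k)=1.
Need (k + 2)·f(k+1) − (k + 5)·f(k) = 1.
Bound: deg f ≤ 3.
Solve for f: f(k) = k*(k**2 + 9*k + 26)/72 (degree 3 ≤ 3).
Certificate R = B(k−1)f/C = k*(k + 5)*(k**2 + 9*k + 26)/72 gives s_k = k*(-k**2 - 9*k - 26)/(24*(k + 2)*(k + 3)*(k + 4)).
s_(k+1) − s_k = -3/(k**4 + 14*k**3 + 71*k**2 + 154*k + 120) = t_k.

s_k = \frac{k \left(- k^{2} - 9 k - 26\right)}{24 \left(k + 2\right) \left(k + 3\right) \left(k + 4\right)}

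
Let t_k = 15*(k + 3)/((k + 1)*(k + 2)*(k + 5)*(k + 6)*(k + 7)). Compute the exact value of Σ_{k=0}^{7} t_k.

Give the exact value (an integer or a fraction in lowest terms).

Compute t_(k+1)/t_k: get (k + 1)*(k + 4)*(k + 5)/((k + 3)**2*(k + 8)).
A = k + 1, B = k + 8, C = k**3 + 10*k**2 + 33*k + 36.
Need (k + 1)·f(k+1) − (k + 7)·f(k) = k**3 + 10*k**2 + 33*k + 36.
d = 6 from the (1,1,3) case.
Coefficient equations give f(k) = k*(k + 2)*(k + 3)*(k + 4)*(k**2 + 12*k + 41)/90.
Then R = B(k−1)f/C = k*(k + 2)*(k + 7)*(k**2 + 12*k + 41)/(90*(k + 3)), so s_k = R(k)·t_k = k*(k**2 + 12*k + 41)/(6*(k**3 + 12*k**2 + 41*k + 30)).
Check: Δs_k = 15*(k + 3)/(k**5 + 21*k**4 + 163*k**3 + 567*k**2 + 844*k + 420). ✓
Evaluate s at k=8 and k=0: 134/819 and 0; difference 134/819.

Σ = 134/819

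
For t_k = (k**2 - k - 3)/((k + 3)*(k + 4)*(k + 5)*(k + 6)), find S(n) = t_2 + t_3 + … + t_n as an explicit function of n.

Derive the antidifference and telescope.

Ratio r(k) = (k + 3)*(k - (k + 1)**2 + 4)/((k + 7)*(-k**2 + k + 3)).
A = k + 3, B = k + 7, C = k**2 - k - 3.
f must satisfy (k + 3)·f(k+1) − (k + 6)·f(k) = k**2 - k - 3.
deg f ≤ 3 (via 1,1,2).
Match coefficients ⇒ f(k) = k*(k**2 - 8*k - 13)/20.
Get s_k = R·t_k = k*(k**2 - 8*k - 13)/(20*(k + 3)*(k + 4)*(k + 5)) with R(k) = B(k−1)f(k)/C(k) = k*(k + 6)*(k**2 - 8*k - 13)/(20*(k**2 - k - 3)).
Δs = (k**2 - k - 3)/(k**4 + 18*k**3 + 119*k**2 + 342*k + 360), as required.
Telescope: S(n) = s_(n+1) − s_(2) = (n**3 - 5*n**2 - 26*n - 20)/(20*(n**3 + 15*n**2 + 74*n + 120)) − (-1/84) = (13*n**3 - 15*n**2 - 88*n + 90)/(210*(n**3 + 15*n**2 + 74*n + 120)).

S(n) = (13*n**3 - 15*n**2 - 88*n + 90)/(210*(n**3 + 15*n**2 + 74*n + 120))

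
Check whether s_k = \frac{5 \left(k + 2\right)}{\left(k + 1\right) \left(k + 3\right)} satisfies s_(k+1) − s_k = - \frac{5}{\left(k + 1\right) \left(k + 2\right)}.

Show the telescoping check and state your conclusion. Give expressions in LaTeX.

Invalid: residual \frac{5 \left(2 k + 5\right)}{k^{4} + 10 k^{3} + 35 k^{2} + 50 k + 24} ≠ 0.

s_(k+1) = 5*(k + 3)/((k + 2)*(k + 4))
s_(k+1) − s_k = 5*(-k**2 - 5*k - 7)/(k**4 + 10*k**3 + 35*k**2 + 50*k + 24)
(s_(k+1) − s_k) − t_k = 5*(2*k + 5)/(k**4 + 10*k**3 + 35*k**2 + 50*k + 24)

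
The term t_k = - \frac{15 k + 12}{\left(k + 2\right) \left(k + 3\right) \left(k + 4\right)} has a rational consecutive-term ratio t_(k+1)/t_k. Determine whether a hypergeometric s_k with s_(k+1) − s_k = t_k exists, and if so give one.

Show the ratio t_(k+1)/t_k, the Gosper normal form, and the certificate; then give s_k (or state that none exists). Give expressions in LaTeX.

s_k = - \frac{k \left(7 k + 5\right)}{2 \left(k + 2\right) \left(k + 3\right)}

r(k) = (k + 2)*(5*k + 9)/((k + 5)*(5*k + 4)) after simplifying.
So A=k + 2 and B=k + 5, with C=k + 4/5.
Key eq: (k + 2)·f(k+1) = (k + 4)·f(k) + (k + 4/5).
d = 2 from the (1,1,1) case.
Match coefficients ⇒ f(k) = k*(7*k + 5)/30.
Get s_k = R·t_k = -k*(7*k + 5)/(2*(k + 2)*(k + 3)) with R(k) = B(k−1)f(k)/C(k) = k*(k + 4)*(7*k + 5)/(6*(5*k + 4)).
Verify: 3*(-5*k - 4)/(k**3 + 9*k**2 + 26*k + 24) matches t_k.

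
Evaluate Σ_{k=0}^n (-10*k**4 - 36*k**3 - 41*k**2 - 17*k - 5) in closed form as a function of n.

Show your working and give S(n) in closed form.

S(n) = -2*n**5 - 14*n**4 - 35*n**3 - 38*n**2 - 20*n - 5

The ratio is (10*k**4 + 76*k**3 + 209*k**2 + 247*k + 109)/(10*k**4 + 36*k**3 + 41*k**2 + 17*k + 5).
Take A(k)=1, B(k)=1, C(k)=k**4 + 18*k**3/5 + 41*k**2/10 + 17*k/10 + 1/2.
Set up (1)·f(k+1) − (1)·f(k) − (k**4 + 18*k**3/5 + 41*k**2/10 + 17*k/10 + 1/2) = 0.
deg f ≤ 5 (via 0,0,4).
Match coefficients ⇒ f(k) = k*(2*k**4 + 4*k**3 - k**2 - 3*k + 3)/10.
So s_k = (B(k−1)f/C)·t_k = (k*(2*k**4 + 4*k**3 - k**2 - 3*k + 3)/(10*k**4 + 36*k**3 + 41*k**2 + 17*k + 5))·t_k = k*(-2*k**4 - 4*k**3 + k**2 + 3*k - 3).
s_(k+1) − s_k = -10*k**4 - 36*k**3 - 41*k**2 - 17*k - 5 = t_k.
Evaluate: s_(n+1) = -2*n**5 - 14*n**4 - 35*n**3 - 38*n**2 - 20*n - 5; subtract s_(0) = 0 ⇒ S(n) = -2*n**5 - 14*n**4 - 35*n**3 - 38*n**2 - 20*n - 5.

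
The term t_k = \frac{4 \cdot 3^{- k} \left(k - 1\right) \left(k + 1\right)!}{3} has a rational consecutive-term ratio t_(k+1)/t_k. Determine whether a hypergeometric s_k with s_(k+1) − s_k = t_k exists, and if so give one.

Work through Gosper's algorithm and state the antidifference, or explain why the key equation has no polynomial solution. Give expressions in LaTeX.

s_k = 4 \cdot 3^{- k} \left(k + 1\right)!

The ratio is k*(k + 2)/(3*(k - 1)).
Gosper form: A/B · C(k+1)/C(k) with A=k/3 + 2/3, B=1, C=k - 1.
Solve (k/3 + 2/3)·f(k+1) − (1)·f(k) = k - 1.
deg f ≤ 0 (via 1,0,1).
Solve for f: f(k) = 3 (degree 0 ≤ 0).
Certificate R = B(k−1)f/C = 3/(k - 1) gives s_k = 4*factorial(k + 1)/3**k.
s_(k+1) − s_k = 4*(k - 1)*factorial(k + 1)/(3*3**k) = t_k.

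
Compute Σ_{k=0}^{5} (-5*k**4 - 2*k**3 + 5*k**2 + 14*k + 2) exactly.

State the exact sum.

Ratio r(k) = (5*k**4 + 22*k**3 + 31*k**2 + 2*k - 14)/(5*k**4 + 2*k**3 - 5*k**2 - 14*k - 2).
A = 1, B = 1, C = k**4 + 2*k**3/5 - k**2 - 14*k/5 - 2/5.
Set up (1)·f(k+1) − (1)·f(k) − (k**4 + 2*k**3/5 - k**2 - 14*k/5 - 2/5) = 0.
From deg A=0, deg B=0, deg C=4: d=5.
Solving with deg f ≤ 5: f(k) = k*(k**4 - 2*k**3 - k**2 - 4*k + 4)/5.
R(k) = B(k−1)·f(k)/C(k) = k*(k**4 - 2*k**3 - k**2 - 4*k + 4)/(5*k**4 + 2*k**3 - 5*k**2 - 14*k - 2); s_k = R·t_k = k*(-k**4 + 2*k**3 + k**2 + 4*k - 4).
Check: Δs_k = -5*k**4 - 2*k**3 + 5*k**2 + 14*k + 2. ✓
Sum = s_(6) − s_(0); s_(6) = -4848, s_(0) = 0 ⇒ -4848.

Σ = -4848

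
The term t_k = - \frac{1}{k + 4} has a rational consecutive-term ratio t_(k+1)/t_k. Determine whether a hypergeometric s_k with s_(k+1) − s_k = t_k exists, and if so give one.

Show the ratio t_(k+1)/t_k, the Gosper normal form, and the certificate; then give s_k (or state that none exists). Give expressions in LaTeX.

no hypergeometric antidifference exists

Ratio r(k) = (k + 4)/(k + 5).
So A=k + 4 and B=k + 5, with C=1.
Solve (k + 4)·f(k+1) − (k + 4)·f(k) = 1.
Degrees (1,1,0) ⇒ d ≤ 0.
Write f(k) = c0. Then LHS − RHS = -1, requiring -1 = 0: contradictory. No certificate.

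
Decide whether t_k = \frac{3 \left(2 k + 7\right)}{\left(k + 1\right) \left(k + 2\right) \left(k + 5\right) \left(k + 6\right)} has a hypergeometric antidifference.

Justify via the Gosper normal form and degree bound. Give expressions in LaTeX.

Step 1: r(k) = (k + 1)*(k + 5)*(2*k + 9)/((k + 3)*(k + 7)*(2*k + 7)).
Take A(k)=k + 1, B(k)=k + 7, C(k)=k**3 + 21*k**2/2 + 73*k/2 + 42.
Solve (k + 1)·f(k+1) − (k + 6)·f(k) = k**3 + 21*k**2/2 + 73*k/2 + 42.
d = 5 from the (1,1,3) case.
Coefficient equations give f(k) = k*(k + 2)*(k + 3)*(k + 4)*(k + 6)/10.
Then R = B(k−1)f/C = k*(k + 2)*(k + 6)**2/(5*(2*k + 7)), so s_k = R(k)·t_k = 3*k*(k + 6)/(5*(k**2 + 6*k + 5)).
Check: Δs_k = 3*(2*k + 7)/(k**4 + 14*k**3 + 65*k**2 + 112*k + 60). ✓

Yes. s_k = \frac{3 k \left(k + 6\right)}{5 \left(k^{2} + 6 k + 5\right)}.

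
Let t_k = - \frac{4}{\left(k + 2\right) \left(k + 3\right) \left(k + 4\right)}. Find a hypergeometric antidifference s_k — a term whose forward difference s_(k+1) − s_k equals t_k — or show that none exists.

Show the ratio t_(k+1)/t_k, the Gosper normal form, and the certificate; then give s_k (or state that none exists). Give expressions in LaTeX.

Ratio r(k) = (k + 2)/(k + 5).
So A=k + 2 and B=k + 5, with C=1.
Solve (k + 2)·f(k+1) − (k + 4)·f(k) = 1.
deg f ≤ 2 (via 1,1,0).
Solving with deg f ≤ 2: f(k) = k*(k + 5)/12.
Get s_k = R·t_k = k*(-k - 5)/(3*(k + 2)*(k + 3)) with R(k) = B(k−1)f(k)/C(k) = k*(k + 4)*(k + 5)/12.
Δs = -4/(k**3 + 9*k**2 + 26*k + 24), as required.

s_k = \frac{k \left(- k - 5\right)}{3 \left(k + 2\right) \left(k + 3\right)}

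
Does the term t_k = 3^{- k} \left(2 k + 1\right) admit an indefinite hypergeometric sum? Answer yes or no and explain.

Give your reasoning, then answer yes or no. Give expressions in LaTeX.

Step 1: r(k) = (2*k + 3)/(3*(2*k + 1)).
Factor: A=1/3; B=1; C=k + 1/2.
f must satisfy (1/3)·f(k+1) − (1)·f(k) = k + 1/2.
deg f ≤ 1 (via 0,0,1).
Match coefficients ⇒ f(k) = -3*(k + 1)/2.
R(k) = B(k−1)·f(k)/C(k) = -3*(k + 1)/(2*k + 1); s_k = R·t_k = 3**(1 - k)*(-k - 1).
Verify: (2*k + 1)/3**k matches t_k.

Yes. s_k = 3^{1 - k} \left(- k - 1\right).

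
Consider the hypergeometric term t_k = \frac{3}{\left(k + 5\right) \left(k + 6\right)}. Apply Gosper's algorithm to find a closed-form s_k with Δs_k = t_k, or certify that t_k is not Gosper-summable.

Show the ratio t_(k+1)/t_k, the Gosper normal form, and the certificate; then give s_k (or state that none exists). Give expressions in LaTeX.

r(k) = (k + 5)/(k + 7) after simplifying.
Gosper form: A/B · C(k+1)/C(k) with A=k + 5, B=k + 7, C=1.
Need (k + 5)·f(k+1) − (k + 6)·f(k) = 1.
Bound: deg f ≤ 1.
Solve for f: f(k) = k/5 (degree 1 ≤ 1).
Get s_k = R·t_k = 3*k/(5*(k + 5)) with R(k) = B(k−1)f(k)/C(k) = k*(k + 6)/5.
Δs = 3/(k**2 + 11*k + 30), as required.

s_k = \frac{3 k}{5 \left(k + 5\right)}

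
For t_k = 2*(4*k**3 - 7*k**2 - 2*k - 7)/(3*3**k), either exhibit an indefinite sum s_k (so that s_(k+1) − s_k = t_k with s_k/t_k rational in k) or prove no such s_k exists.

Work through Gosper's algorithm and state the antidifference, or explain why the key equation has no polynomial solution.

r(k) = (4*k**3 + 5*k**2 - 4*k - 12)/(3*(4*k**3 - 7*k**2 - 2*k - 7)) after simplifying.
So A=1/3 and B=1, with C=k**3 - 7*k**2/4 - k/2 - 7/4.
Solve (1/3)·f(k+1) − (1)·f(k) = k**3 - 7*k**2/4 - k/2 - 7/4.
Degrees (0,0,3) ⇒ d ≤ 3.
Solving with deg f ≤ 3: f(k) = -3*(4*k**3 - k**2 + 3*k - 4)/8.
Then R = B(k−1)f/C = -3*(4*k**3 - k**2 + 3*k - 4)/(2*(4*k**3 - 7*k**2 - 2*k - 7)), so s_k = R(k)·t_k = (-4*k**3 + k**2 - 3*k + 4)/3**k.
Δs = 2*(4*k**3 - 7*k**2 - 2*k - 7)/(3*3**k), as required.

s_k = (-4*k**3 + k**2 - 3*k + 4)/3**k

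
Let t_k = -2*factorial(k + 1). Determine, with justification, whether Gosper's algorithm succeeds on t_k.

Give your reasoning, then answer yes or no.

No; the degree bound rules out any f.

Step 1: r(k) = k + 2.
Gosper form: A/B · C(k+1)/C(k) with A=k + 2, B=1, C=1.
Set up (k + 2)·f(k+1) − (1)·f(k) − (1) = 0.
d = -1 from the (1,0,0) case.
d = -1 < 0 ⇒ no nonzero polynomial f; not summable.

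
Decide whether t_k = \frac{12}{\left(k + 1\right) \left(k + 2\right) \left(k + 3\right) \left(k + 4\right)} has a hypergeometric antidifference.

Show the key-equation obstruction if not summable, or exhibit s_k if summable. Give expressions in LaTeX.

Yes. s_k = \frac{2 k \left(k^{2} + 6 k + 11\right)}{3 \left(k + 1\right) \left(k + 2\right) \left(k + 3\right)}.

Compute t_(k+1)/t_k: get (k + 1)/(k + 5).
A = k + 1, B = k + 5, C = 1.
Key eq: (k + 1)·f(k+1) = (k + 4)·f(k) + (1).
d = 3 from the (1,1,0) case.
Solve for f: f(k) = k*(k**2 + 6*k + 11)/18 (degree 3 ≤ 3).
So s_k = (B(k−1)f/C)·t_k = (k*(k + 4)*(k**2 + 6*k + 11)/18)·t_k = 2*k*(k**2 + 6*k + 11)/(3*(k + 1)*(k + 2)*(k + 3)).
Check: Δs_k = 12/(k**4 + 10*k**3 + 35*k**2 + 50*k + 24). ✓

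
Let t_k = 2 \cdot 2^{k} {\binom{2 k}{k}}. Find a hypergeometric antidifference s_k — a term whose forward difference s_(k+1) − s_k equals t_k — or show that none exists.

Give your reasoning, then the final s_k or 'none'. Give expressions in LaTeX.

r(k) = 4*(2*k + 1)/(k + 1) after simplifying.
Take A(k)=8*k + 4, B(k)=k + 1, C(k)=1.
Need (8*k + 4)·f(k+1) − (k)·f(k) = 1.
d = -1 from the (1,1,0) case.
Negative degree bound (-1): no f exists, t_k not Gosper-summable.

not Gosper-summable; s_k does not exist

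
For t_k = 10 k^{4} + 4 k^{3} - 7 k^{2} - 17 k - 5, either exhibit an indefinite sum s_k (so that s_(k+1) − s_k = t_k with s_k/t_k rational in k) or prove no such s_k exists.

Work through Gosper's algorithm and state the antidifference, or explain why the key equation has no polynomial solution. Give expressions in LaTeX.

s_k = k \left(2 k^{4} - 4 k^{3} - k^{2} - 4 k + 2\right)

The ratio is (10*k**4 + 44*k**3 + 65*k**2 + 21*k - 15)/(10*k**4 + 4*k**3 - 7*k**2 - 17*k - 5).
Take A(k)=1, B(k)=1, C(k)=k**4 + 2*k**3/5 - 7*k**2/10 - 17*k/10 - 1/2.
Key eq: (1)·f(k+1) = (1)·f(k) + (k**4 + 2*k**3/5 - 7*k**2/10 - 17*k/10 - 1/2).
From deg A=0, deg B=0, deg C=4: d=5.
Solving with deg f ≤ 5: f(k) = k*(2*k**4 - 4*k**3 - k**2 - 4*k + 2)/10.
Get s_k = R·t_k = k*(2*k**4 - 4*k**3 - k**2 - 4*k + 2) with R(k) = B(k−1)f(k)/C(k) = k*(2*k**4 - 4*k**3 - k**2 - 4*k + 2)/(10*k**4 + 4*k**3 - 7*k**2 - 17*k - 5).
Check: Δs_k = 10*k**4 + 4*k**3 - 7*k**2 - 17*k - 5. ✓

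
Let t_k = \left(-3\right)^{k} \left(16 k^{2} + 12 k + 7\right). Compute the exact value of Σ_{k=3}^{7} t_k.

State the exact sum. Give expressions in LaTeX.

Σ = -1529469

The ratio is 3*(-16*k**2 - 44*k - 35)/(16*k**2 + 12*k + 7).
Gosper form: A/B · C(k+1)/C(k) with A=-3, B=1, C=k**2 + 3*k/4 + 7/16.
Solve (-3)·f(k+1) − (1)·f(k) = k**2 + 3*k/4 + 7/16.
d = 2 from the (0,0,2) case.
Solving with deg f ≤ 2: f(k) = -(4*k**2 - 3*k + 1)/16.
Certificate R = B(k−1)f/C = -(4*k**2 - 3*k + 1)/(16*k**2 + 12*k + 7) gives s_k = (-3)**k*(-4*k**2 + 3*k - 1).
s_(k+1) − s_k = (-3)**k*(16*k**2 + 12*k + 7) = t_k.
Evaluate s at k=8 and k=3: -1528713 and 756; difference -1529469.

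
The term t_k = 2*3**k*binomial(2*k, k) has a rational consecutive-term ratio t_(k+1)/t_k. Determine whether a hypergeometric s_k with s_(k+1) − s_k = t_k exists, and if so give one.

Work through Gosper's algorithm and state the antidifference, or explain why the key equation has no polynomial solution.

none (Gosper's algorithm certifies no s_k)

Compute t_(k+1)/t_k: get 6*(2*k + 1)/(k + 1).
A = 12*k + 6, B = k + 1, C = 1.
Set up (12*k + 6)·f(k+1) − (k)·f(k) − (1) = 0.
Degrees (1,1,0) ⇒ d ≤ -1.
Negative degree bound (-1): no f exists, t_k not Gosper-summable.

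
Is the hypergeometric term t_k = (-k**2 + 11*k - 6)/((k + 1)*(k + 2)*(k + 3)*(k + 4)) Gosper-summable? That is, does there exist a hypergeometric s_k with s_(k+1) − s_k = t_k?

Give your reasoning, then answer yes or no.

Yes. s_k = k*(-k**2 - 35)/(6*(k + 1)*(k + 2)*(k + 3)).

Ratio r(k) = -(k + 1)*(11*k - (k + 1)**2 + 5)/((k + 5)*(k**2 - 11*k + 6)).
Normal form (A,B,C) = (k + 1, k + 5, k**2 - 11*k + 6).
Need (k + 1)·f(k+1) − (k + 4)·f(k) = k**2 - 11*k + 6.
Degrees (1,1,2) ⇒ d ≤ 3.
Solve for f: f(k) = k*(k**2 + 35)/6 (degree 3 ≤ 3).
Then R = B(k−1)f/C = k*(k + 4)*(k**2 + 35)/(6*(k**2 - 11*k + 6)), so s_k = R(k)·t_k = k*(-k**2 - 35)/(6*(k + 1)*(k + 2)*(k + 3)).
Verify: (-k**2 + 11*k - 6)/(k**4 + 10*k**3 + 35*k**2 + 50*k + 24) matches t_k.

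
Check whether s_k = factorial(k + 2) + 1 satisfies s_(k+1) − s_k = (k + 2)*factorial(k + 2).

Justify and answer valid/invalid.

s_(k+1) = factorial(k + 3) + 1
s_(k+1) − s_k = (k + 2)*factorial(k + 2)
(s_(k+1) − s_k) − t_k = 0

Valid — Δs_k = t_k.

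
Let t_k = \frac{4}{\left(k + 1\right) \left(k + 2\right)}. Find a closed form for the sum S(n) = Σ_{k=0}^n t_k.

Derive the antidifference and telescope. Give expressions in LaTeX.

The ratio is (k + 1)/(k + 3).
Factor: A=k + 1; B=k + 3; C=1.
Set up (k + 1)·f(k+1) − (k + 2)·f(k) − (1) = 0.
From deg A=1, deg B=1, deg C=0: d=1.
Solving with deg f ≤ 1: f(k) = k.
Then R = B(k−1)f/C = k*(k + 2), so s_k = R(k)·t_k = 4*k/(k + 1).
Δs = 4/(k**2 + 3*k + 2), as required.
Telescope: S(n) = s_(n+1) − s_(0) = 4*(n + 1)/(n + 2) − (0) = 4*(n + 1)/(n + 2).

S(n) = \frac{4 \left(n + 1\right)}{n + 2}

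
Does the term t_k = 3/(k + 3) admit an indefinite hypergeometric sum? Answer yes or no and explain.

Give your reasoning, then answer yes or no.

No; the coefficient equations for f are inconsistent.

The ratio is (k + 3)/(k + 4).
Normal form (A,B,C) = (k + 3, k + 4, 1).
Solve (k + 3)·f(k+1) − (k + 3)·f(k) = 1.
From deg A=1, deg B=1, deg C=0: d=0.
f = c0 ⇒ A·f(k+1) − B(k−1)·f(k) − C = -1. The system {-1 = 0} is inconsistent; no antidifference.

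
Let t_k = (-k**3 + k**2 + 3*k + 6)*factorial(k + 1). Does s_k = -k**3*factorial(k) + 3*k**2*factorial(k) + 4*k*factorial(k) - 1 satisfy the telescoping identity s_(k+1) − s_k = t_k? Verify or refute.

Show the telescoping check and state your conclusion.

s_(k+1) = -k**4*factorial(k) - k**3*factorial(k) + 7*k**2*factorial(k) + 13*k*factorial(k) + 6*factorial(k) - 1
s_(k+1) − s_k = (-k**3 + k**2 + 3*k + 6)*factorial(k + 1)
(s_(k+1) − s_k) − t_k = 0

valid; difference matches t_k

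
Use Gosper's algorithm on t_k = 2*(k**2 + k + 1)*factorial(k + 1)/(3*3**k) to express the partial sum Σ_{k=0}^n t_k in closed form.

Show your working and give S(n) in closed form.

Compute t_(k+1)/t_k: get (k + 2)*(k + (k + 1)**2 + 2)/(3*(k**2 + k + 1)).
Take A(k)=k/3 + 2/3, B(k)=1, C(k)=k**2 + k + 1.
Key eq: (k/3 + 2/3)·f(k+1) = (1)·f(k) + (k**2 + k + 1).
From deg A=1, deg B=0, deg C=2: d=1.
Coefficient equations give f(k) = 3*(k + 1).
So s_k = (B(k−1)f/C)·t_k = (3*(k + 1)/(k**2 + k + 1))·t_k = 2*(k + 1)*factorial(k + 1)/3**k.
Verify: 2*(k**2 + k + 1)*factorial(k + 1)/(3*3**k) matches t_k.
Telescope: S(n) = s_(n+1) − s_(0) = 2*3**(-n - 1)*(n + 2)*factorial(n + 2) − (2) = 2*(-3*3**n + n**3*factorial(n) + 5*n**2*factorial(n) + 8*n*factorial(n) + 4*factorial(n))/(3*3**n).

S(n) = 2*(-3*3**n + n**3*factorial(n) + 5*n**2*factorial(n) + 8*n*factorial(n) + 4*factorial(n))/(3*3**n)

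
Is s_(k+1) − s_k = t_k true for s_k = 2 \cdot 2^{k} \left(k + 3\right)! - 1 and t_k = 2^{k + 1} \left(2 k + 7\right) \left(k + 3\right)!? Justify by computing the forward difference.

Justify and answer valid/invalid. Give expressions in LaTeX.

s_(k+1) = 2*2**(k + 1)*factorial(k + 4) - 1
s_(k+1) − s_k = 2**(k + 1)*(2*k + 7)*factorial(k + 3)
(s_(k+1) − s_k) − t_k = 0

valid; difference matches t_k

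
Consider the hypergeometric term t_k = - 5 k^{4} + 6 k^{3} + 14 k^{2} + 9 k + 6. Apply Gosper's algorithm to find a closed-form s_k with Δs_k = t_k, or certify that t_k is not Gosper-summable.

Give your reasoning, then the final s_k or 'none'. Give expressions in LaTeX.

Ratio r(k) = (5*k**4 + 14*k**3 - 2*k**2 - 35*k - 30)/(5*k**4 - 6*k**3 - 14*k**2 - 9*k - 6).
Factor: A=1; B=1; C=k**4 - 6*k**3/5 - 14*k**2/5 - 9*k/5 - 6/5.
Solve (1)·f(k+1) − (1)·f(k) = k**4 - 6*k**3/5 - 14*k**2/5 - 9*k/5 - 6/5.
d = 5 from the (0,0,4) case.
Solve for f: f(k) = k*(k - 4)*(k + 1)*(k**2 - k + 1)/5 (degree 5 ≤ 5).
R(k) = B(k−1)·f(k)/C(k) = k*(k - 4)*(k**2 - k + 1)/(5*k**3 - 11*k**2 - 3*k - 6); s_k = R·t_k = k*(-k**4 + 4*k**3 - k + 4).
Δs = -5*k**4 + 6*k**3 + 14*k**2 + 9*k + 6, as required.

s_k = k \left(- k^{4} + 4 k^{3} - k + 4\right)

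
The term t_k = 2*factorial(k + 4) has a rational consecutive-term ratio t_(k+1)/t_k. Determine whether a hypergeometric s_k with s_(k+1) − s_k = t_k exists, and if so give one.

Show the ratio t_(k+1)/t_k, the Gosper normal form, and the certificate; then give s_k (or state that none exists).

none — t_k is not Gosper-summable

The ratio is k + 5.
Take A(k)=k + 5, B(k)=1, C(k)=1.
Solve (k + 5)·f(k+1) − (1)·f(k) = 1.
Degrees (1,0,0) ⇒ d ≤ -1.
d = -1 < 0 ⇒ no nonzero polynomial f; not summable.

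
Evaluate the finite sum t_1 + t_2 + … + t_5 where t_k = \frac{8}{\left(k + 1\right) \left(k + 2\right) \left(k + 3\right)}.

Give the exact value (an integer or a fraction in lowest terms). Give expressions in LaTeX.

Step 1: r(k) = (k + 1)/(k + 4).
Take A(k)=k + 1, B(k)=k + 4, C(k)=1.
Need (k + 1)·f(k+1) − (k + 3)·f(k) = 1.
From deg A=1, deg B=1, deg C=0: d=2.
Match coefficients ⇒ f(k) = k*(k + 3)/4.
Then R = B(k−1)f/C = k*(k + 3)**2/4, so s_k = R(k)·t_k = 2*k*(k + 3)/((k + 1)*(k + 2)).
Check: Δs_k = 8/(k**3 + 6*k**2 + 11*k + 6). ✓
Evaluate s at k=6 and k=1: 27/14 and 4/3; difference 25/42.

Σ = 25/42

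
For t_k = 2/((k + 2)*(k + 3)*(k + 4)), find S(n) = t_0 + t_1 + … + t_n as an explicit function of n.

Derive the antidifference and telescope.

S(n) = (n**2 + 7*n + 6)/(6*(n**2 + 7*n + 12))

Compute t_(k+1)/t_k: get (k + 2)/(k + 5).
Take A(k)=k + 2, B(k)=k + 5, C(k)=1.
Solve (k + 2)·f(k+1) − (k + 4)·f(k) = 1.
Degrees (1,1,0) ⇒ d ≤ 2.
Solve for f: f(k) = k*(k + 5)/12 (degree 2 ≤ 2).
R(k) = B(k−1)·f(k)/C(k) = k*(k + 4)*(k + 5)/12; s_k = R·t_k = k*(k + 5)/(6*(k + 2)*(k + 3)).
Δs = 2/(k**3 + 9*k**2 + 26*k + 24), as required.
Σ_(k=0)^n t_k = s_(n+1) − s_(0) = ((n**2 + 7*n + 6)/(6*(n**2 + 7*n + 12))) − (0), i.e. (n**2 + 7*n + 6)/(6*(n**2 + 7*n + 12)).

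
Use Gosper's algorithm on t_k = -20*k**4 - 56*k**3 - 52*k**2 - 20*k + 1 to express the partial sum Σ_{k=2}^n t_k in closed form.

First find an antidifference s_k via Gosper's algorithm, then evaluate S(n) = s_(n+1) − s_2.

S(n) = -4*n**5 - 24*n**4 - 52*n**3 - 50*n**2 - 17*n + 147

t_(k+1)/t_k = (20*k**4 + 136*k**3 + 340*k**2 + 372*k + 147)/(20*k**4 + 56*k**3 + 52*k**2 + 20*k - 1).
Factor: A=1; B=1; C=k**4 + 14*k**3/5 + 13*k**2/5 + k - 1/20.
f must satisfy (1)·f(k+1) − (1)·f(k) = k**4 + 14*k**3/5 + 13*k**2/5 + k - 1/20.
Bound: deg f ≤ 5.
Solving with deg f ≤ 5: f(k) = k*(4*k**4 + 4*k**3 - 4*k**2 - 2*k - 3)/20.
Certificate R = B(k−1)f/C = k*(4*k**4 + 4*k**3 - 4*k**2 - 2*k - 3)/(20*k**4 + 56*k**3 + 52*k**2 + 20*k - 1) gives s_k = k*(-4*k**4 - 4*k**3 + 4*k**2 + 2*k + 3).
Verify: -20*k**4 - 56*k**3 - 52*k**2 - 20*k + 1 matches t_k.
s_(n+1) = -4*n**5 - 24*n**4 - 52*n**3 - 50*n**2 - 17*n + 1 and s_(2) = -146, so S(n) = -4*n**5 - 24*n**4 - 52*n**3 - 50*n**2 - 17*n + 147.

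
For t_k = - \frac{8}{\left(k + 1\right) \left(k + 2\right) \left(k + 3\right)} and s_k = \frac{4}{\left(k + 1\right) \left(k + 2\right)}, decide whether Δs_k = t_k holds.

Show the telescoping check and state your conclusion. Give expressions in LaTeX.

s_(k+1) = 4/((k + 2)*(k + 3))
s_(k+1) − s_k = -8/(k**3 + 6*k**2 + 11*k + 6)
(s_(k+1) − s_k) − t_k = 0

valid (s_(k+1) − s_k reduces to t_k)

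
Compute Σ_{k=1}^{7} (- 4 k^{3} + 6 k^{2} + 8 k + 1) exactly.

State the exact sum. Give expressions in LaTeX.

Ratio r(k) = (4*k**3 + 6*k**2 - 8*k - 11)/(4*k**3 - 6*k**2 - 8*k - 1).
Gosper form: A/B · C(k+1)/C(k) with A=1, B=1, C=k**3 - 3*k**2/2 - 2*k - 1/4.
Need (1)·f(k+1) − (1)·f(k) = k**3 - 3*k**2/2 - 2*k - 1/4.
Degrees (0,0,3) ⇒ d ≤ 4.
Solve for f: f(k) = k*(k**3 - 4*k**2 + 2)/4 (degree 4 ≤ 4).
Then R = B(k−1)f/C = k*(k**3 - 4*k**2 + 2)/(4*k**3 - 6*k**2 - 8*k - 1), so s_k = R(k)·t_k = k*(-k**3 + 4*k**2 - 2).
Δs = -4*k**3 + 6*k**2 + 8*k + 1, as required.
Sum = s_(8) − s_(1); s_(8) = -2064, s_(1) = 1 ⇒ -2065.

Σ = -2065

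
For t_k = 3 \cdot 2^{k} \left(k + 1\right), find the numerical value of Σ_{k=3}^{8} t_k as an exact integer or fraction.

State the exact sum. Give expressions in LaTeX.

Σ = 12240

t_(k+1)/t_k = 2*(k + 2)/(k + 1).
Normal form (A,B,C) = (2, 1, k + 1).
f must satisfy (2)·f(k+1) − (1)·f(k) = k + 1.
From deg A=0, deg B=0, deg C=1: d=1.
Solving with deg f ≤ 1: f(k) = k - 1.
Certificate R = B(k−1)f/C = (k - 1)/(k + 1) gives s_k = 3*2**k*(k - 1).
s_(k+1) − s_k = 3*2**k*(k + 1) = t_k.
Sum = s_(9) − s_(3); s_(9) = 12288, s_(3) = 48 ⇒ 12240.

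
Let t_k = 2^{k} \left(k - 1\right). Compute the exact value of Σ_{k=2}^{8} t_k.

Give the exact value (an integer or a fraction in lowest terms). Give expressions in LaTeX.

Σ = 3076

t_(k+1)/t_k = 2*k/(k - 1).
So A=2 and B=1, with C=k - 1.
Solve (2)·f(k+1) − (1)·f(k) = k - 1.
Degrees (0,0,1) ⇒ d ≤ 1.
Match coefficients ⇒ f(k) = k - 3.
Then R = B(k−1)f/C = (k - 3)/(k - 1), so s_k = R(k)·t_k = 2**k*(k - 3).
Verify: 2**k*(k - 1) matches t_k.
Telescoping: Σ = s_(9) − s_(2) = 3072 − (-4) = 3076.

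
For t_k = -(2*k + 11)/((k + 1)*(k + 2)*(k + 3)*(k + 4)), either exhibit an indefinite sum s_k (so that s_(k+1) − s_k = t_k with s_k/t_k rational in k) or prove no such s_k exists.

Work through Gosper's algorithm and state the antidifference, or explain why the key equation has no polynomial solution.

t_(k+1)/t_k = (k + 1)*(2*k + 13)/((k + 5)*(2*k + 11)).
Normal form (A,B,C) = (k + 1, k + 5, k + 11/2).
Key eq: (k + 1)·f(k+1) = (k + 4)·f(k) + (k + 11/2).
Bound: deg f ≤ 3.
Coefficient equations give f(k) = k*(2*k**2 + 12*k + 19)/6.
Get s_k = R·t_k = k*(-2*k**2 - 12*k - 19)/(3*(k + 1)*(k + 2)*(k + 3)) with R(k) = B(k−1)f(k)/C(k) = k*(k + 4)*(2*k**2 + 12*k + 19)/(3*(2*k + 11)).
Δs = (-2*k - 11)/(k**4 + 10*k**3 + 35*k**2 + 50*k + 24), as required.

s_k = k*(-2*k**2 - 12*k - 19)/(3*(k + 1)*(k + 2)*(k + 3))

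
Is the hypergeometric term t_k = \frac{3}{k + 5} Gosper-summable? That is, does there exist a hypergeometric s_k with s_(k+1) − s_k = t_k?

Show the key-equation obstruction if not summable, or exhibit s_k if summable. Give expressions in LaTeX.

No — key equation has no polynomial f.

Compute t_(k+1)/t_k: get (k + 5)/(k + 6).
Factor: A=k + 5; B=k + 6; C=1.
f must satisfy (k + 5)·f(k+1) − (k + 5)·f(k) = 1.
d = 0 from the (1,1,0) case.
Generic f = c0 gives residual -1; -1 = 0 cannot hold, so t_k is not Gosper-summable.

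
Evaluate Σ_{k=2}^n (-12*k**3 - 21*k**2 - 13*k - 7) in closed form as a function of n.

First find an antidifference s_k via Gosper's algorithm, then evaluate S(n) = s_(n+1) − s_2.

The ratio is (12*k**3 + 57*k**2 + 91*k + 53)/(12*k**3 + 21*k**2 + 13*k + 7).
A = 1, B = 1, C = k**3 + 7*k**2/4 + 13*k/12 + 7/12.
f must satisfy (1)·f(k+1) − (1)·f(k) = k**3 + 7*k**2/4 + 13*k/12 + 7/12.
deg f ≤ 4 (via 0,0,3).
A polynomial solution: f(k) = k*(3*k + 4)*(k**2 - k + 1)/12.
R(k) = B(k−1)·f(k)/C(k) = k*(3*k + 4)*(k**2 - k + 1)/(12*k**3 + 21*k**2 + 13*k + 7); s_k = R·t_k = k*(-3*k**3 - k**2 + k - 4).
Verify: -12*k**3 - 21*k**2 - 13*k - 7 matches t_k.
Telescope: S(n) = s_(n+1) − s_(2) = -3*n**4 - 13*n**3 - 20*n**2 - 17*n - 7 − (-60) = -3*n**4 - 13*n**3 - 20*n**2 - 17*n + 53.

S(n) = -3*n**4 - 13*n**3 - 20*n**2 - 17*n + 53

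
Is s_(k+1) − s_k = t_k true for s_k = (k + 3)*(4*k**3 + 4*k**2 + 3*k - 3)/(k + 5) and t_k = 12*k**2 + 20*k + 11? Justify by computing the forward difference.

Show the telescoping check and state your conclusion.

s_(k+1) = (k + 4)*(3*k + 4*(k + 1)**3 + 4*(k + 1)**2)/(k + 6)
s_(k+1) − s_k = (12*k**4 + 136*k**3 + 439*k**2 + 505*k + 214)/(k**2 + 11*k + 30)
(s_(k+1) − s_k) − t_k = 4*(-4*k**3 - 38*k**2 - 54*k - 29)/(k**2 + 11*k + 30)

Invalid: residual 4*(-4*k**3 - 38*k**2 - 54*k - 29)/(k**2 + 11*k + 30) ≠ 0.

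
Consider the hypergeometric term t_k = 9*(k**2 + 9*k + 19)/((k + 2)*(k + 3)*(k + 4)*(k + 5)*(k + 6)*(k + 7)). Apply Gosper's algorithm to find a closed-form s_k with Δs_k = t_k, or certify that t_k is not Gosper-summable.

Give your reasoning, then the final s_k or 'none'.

t_(k+1)/t_k = (k + 2)*(9*k + (k + 1)**2 + 28)/((k + 8)*(k**2 + 9*k + 19)).
Take A(k)=k + 2, B(k)=k + 8, C(k)=k**2 + 9*k + 19.
Need (k + 2)·f(k+1) − (k + 7)·f(k) = k**2 + 9*k + 19.
d = 5 from the (1,1,2) case.
Solve for f: f(k) = k*(k + 3)*(k + 5)*(k**2 + 12*k + 44)/144 (degree 5 ≤ 5).
So s_k = (B(k−1)f/C)·t_k = (k*(k + 3)*(k + 5)*(k + 7)*(k**2 + 12*k + 44)/(144*(k**2 + 9*k + 19)))·t_k = k*(k**2 + 12*k + 44)/(16*(k**3 + 12*k**2 + 44*k + 48)).
Check: Δs_k = 9*(k**2 + 9*k + 19)/(k**6 + 27*k**5 + 295*k**4 + 1665*k**3 + 5104*k**2 + 8028*k + 5040). ✓

s_k = k*(k**2 + 12*k + 44)/(16*(k**3 + 12*k**2 + 44*k + 48))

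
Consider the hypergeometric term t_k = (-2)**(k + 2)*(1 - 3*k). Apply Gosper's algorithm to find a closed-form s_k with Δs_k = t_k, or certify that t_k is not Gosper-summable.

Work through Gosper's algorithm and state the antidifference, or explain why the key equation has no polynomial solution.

Ratio r(k) = 2*(-3*k - 2)/(3*k - 1).
Take A(k)=-2, B(k)=1, C(k)=k - 1/3.
f must satisfy (-2)·f(k+1) − (1)·f(k) = k - 1/3.
Degrees (0,0,1) ⇒ d ≤ 1.
Solve for f: f(k) = -(k - 1)/3 (degree 1 ≤ 1).
Get s_k = R·t_k = (-2)**(k + 2)*(k - 1) with R(k) = B(k−1)f(k)/C(k) = -(k - 1)/(3*k - 1).
Verify: (-2)**(k + 2)*(1 - 3*k) matches t_k.

s_k = (-2)**(k + 2)*(k - 1)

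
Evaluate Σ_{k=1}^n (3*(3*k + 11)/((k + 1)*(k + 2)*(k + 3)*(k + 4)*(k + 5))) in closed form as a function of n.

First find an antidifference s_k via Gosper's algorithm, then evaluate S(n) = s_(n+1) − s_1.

Step 1: r(k) = (k + 1)*(3*k + 14)/((k + 6)*(3*k + 11)).
Normal form (A,B,C) = (k + 1, k + 6, k + 11/3).
Set up (k + 1)·f(k+1) − (k + 5)·f(k) − (k + 11/3) = 0.
d = 4 from the (1,1,1) case.
Coefficient equations give f(k) = k*(k + 3)*(k**2 + 7*k + 14)/24.
So s_k = (B(k−1)f/C)·t_k = (k*(k + 3)*(k + 5)*(k**2 + 7*k + 14)/(8*(3*k + 11)))·t_k = 3*k*(k**2 + 7*k + 14)/(8*(k**3 + 7*k**2 + 14*k + 8)).
Δs = 3*(3*k + 11)/(k**5 + 15*k**4 + 85*k**3 + 225*k**2 + 274*k + 120), as required.
Evaluate: s_(n+1) = 3*(n**3 + 10*n**2 + 31*n + 22)/(8*(n**3 + 10*n**2 + 31*n + 30)); subtract s_(1) = 11/40 ⇒ S(n) = n*(n**2 + 10*n + 31)/(10*(n**3 + 10*n**2 + 31*n + 30)).

S(n) = n*(n**2 + 10*n + 31)/(10*(n**3 + 10*n**2 + 31*n + 30))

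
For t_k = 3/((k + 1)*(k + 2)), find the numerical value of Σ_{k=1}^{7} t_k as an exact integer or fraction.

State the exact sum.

Step 1: r(k) = (k + 1)/(k + 3).
Take A(k)=k + 1, B(k)=k + 3, C(k)=1.
Set up (k + 1)·f(k+1) − (k + 2)·f(k) − (1) = 0.
deg f ≤ 1 (via 1,1,0).
Coefficient equations give f(k) = k.
R(k) = B(k−1)·f(k)/C(k) = k*(k + 2); s_k = R·t_k = 3*k/(k + 1).
Check: Δs_k = 3/(k**2 + 3*k + 2). ✓
Sum = s_(8) − s_(1); s_(8) = 8/3, s_(1) = 3/2 ⇒ 7/6.

Σ = 7/6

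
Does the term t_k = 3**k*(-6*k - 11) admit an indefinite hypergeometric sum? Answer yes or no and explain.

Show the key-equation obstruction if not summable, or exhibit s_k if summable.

Compute t_(k+1)/t_k: get 3*(6*k + 17)/(6*k + 11).
Normal form (A,B,C) = (3, 1, k + 11/6).
Need (3)·f(k+1) − (1)·f(k) = k + 11/6.
From deg A=0, deg B=0, deg C=1: d=1.
Match coefficients ⇒ f(k) = (3*k + 1)/6.
So s_k = (B(k−1)f/C)·t_k = ((3*k + 1)/(6*k + 11))·t_k = 3**k*(-3*k - 1).
s_(k+1) − s_k = 3**k*(-6*k - 11) = t_k.

Yes. s_k = 3**k*(-3*k - 1).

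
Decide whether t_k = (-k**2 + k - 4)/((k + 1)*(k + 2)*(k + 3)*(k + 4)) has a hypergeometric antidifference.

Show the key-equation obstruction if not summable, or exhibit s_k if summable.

The ratio is (k + 1)*(-k + (k + 1)**2 + 3)/((k + 5)*(k**2 - k + 4)).
A = k + 1, B = k + 5, C = k**2 - k + 4.
Set up (k + 1)·f(k+1) − (k + 4)·f(k) − (k**2 - k + 4) = 0.
deg f ≤ 3 (via 1,1,2).
Match coefficients ⇒ f(k) = k*(k**2 + 3*k + 8)/3.
Certificate R = B(k−1)f/C = k*(k + 4)*(k**2 + 3*k + 8)/(3*(k**2 - k + 4)) gives s_k = k*(-k**2 - 3*k - 8)/(3*(k + 1)*(k + 2)*(k + 3)).
s_(k+1) − s_k = (-k**2 + k - 4)/(k**4 + 10*k**3 + 35*k**2 + 50*k + 24) = t_k.

Yes. s_k = k*(-k**2 - 3*k - 8)/(3*(k + 1)*(k + 2)*(k + 3)).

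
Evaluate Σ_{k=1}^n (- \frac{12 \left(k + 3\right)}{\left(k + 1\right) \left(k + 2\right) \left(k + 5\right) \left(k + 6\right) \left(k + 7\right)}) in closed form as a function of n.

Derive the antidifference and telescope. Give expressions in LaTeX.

Ratio r(k) = (k + 1)*(k + 4)*(k + 5)/((k + 3)**2*(k + 8)).
Factor: A=k + 1; B=k + 8; C=k**3 + 10*k**2 + 33*k + 36.
f must satisfy (k + 1)·f(k+1) − (k + 7)·f(k) = k**3 + 10*k**2 + 33*k + 36.
d = 6 from the (1,1,3) case.
Solve for f: f(k) = k*(k + 2)*(k + 3)*(k + 4)*(k**2 + 12*k + 41)/90 (degree 6 ≤ 6).
Get s_k = R·t_k = 2*k*(-k**2 - 12*k - 41)/(15*(k**3 + 12*k**2 + 41*k + 30)) with R(k) = B(k−1)f(k)/C(k) = k*(k + 2)*(k + 7)*(k**2 + 12*k + 41)/(90*(k + 3)).
Verify: 12*(-k - 3)/(k**5 + 21*k**4 + 163*k**3 + 567*k**2 + 844*k + 420) matches t_k.
Telescope: S(n) = s_(n+1) − s_(1) = 2*(-n**3 - 15*n**2 - 68*n - 54)/(15*(n**3 + 15*n**2 + 68*n + 84)) − (-3/35) = n*(-n**2 - 15*n - 68)/(21*(n**3 + 15*n**2 + 68*n + 84)).

S(n) = \frac{n \left(- n^{2} - 15 n - 68\right)}{21 \left(n^{3} + 15 n^{2} + 68 n + 84\right)}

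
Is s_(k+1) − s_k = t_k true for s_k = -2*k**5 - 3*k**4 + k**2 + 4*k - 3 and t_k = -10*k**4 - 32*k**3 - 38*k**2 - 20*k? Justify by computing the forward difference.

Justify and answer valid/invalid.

s_(k+1) = 4*k - 2*(k + 1)**5 - 3*(k + 1)**4 + (k + 1)**2 + 1
s_(k+1) − s_k = 2*k*(-5*k**3 - 16*k**2 - 19*k - 10)
(s_(k+1) − s_k) − t_k = 0

valid; difference matches t_k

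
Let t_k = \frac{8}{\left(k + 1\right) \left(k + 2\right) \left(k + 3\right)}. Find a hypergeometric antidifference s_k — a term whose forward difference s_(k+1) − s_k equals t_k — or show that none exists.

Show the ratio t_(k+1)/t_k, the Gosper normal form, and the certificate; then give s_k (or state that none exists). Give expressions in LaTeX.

Ratio r(k) = (k + 1)/(k + 4).
Factor: A=k + 1; B=k + 4; C=1.
Key eq: (k + 1)·f(k+1) = (k + 3)·f(k) + (1).
Bound: deg f ≤ 2.
Solve for f: f(k) = k*(k + 3)/4 (degree 2 ≤ 2).
R(k) = B(k−1)·f(k)/C(k) = k*(k + 3)**2/4; s_k = R·t_k = 2*k*(k + 3)/((k + 1)*(k + 2)).
Δs = 8/(k**3 + 6*k**2 + 11*k + 6), as required.

s_k = \frac{2 k \left(k + 3\right)}{\left(k + 1\right) \left(k + 2\right)}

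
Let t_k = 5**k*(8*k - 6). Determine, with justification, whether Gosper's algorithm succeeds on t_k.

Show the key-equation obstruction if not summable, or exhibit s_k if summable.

Yes. s_k = 2*5**k*(k - 2).

Ratio r(k) = 5*(4*k + 1)/(4*k - 3).
Factor: A=5; B=1; C=k - 3/4.
Need (5)·f(k+1) − (1)·f(k) = k - 3/4.
deg f ≤ 1 (via 0,0,1).
Solving with deg f ≤ 1: f(k) = (k - 2)/4.
Certificate R = B(k−1)f/C = (k - 2)/(4*k - 3) gives s_k = 2*5**k*(k - 2).
Check: Δs_k = 5**k*(8*k - 6). ✓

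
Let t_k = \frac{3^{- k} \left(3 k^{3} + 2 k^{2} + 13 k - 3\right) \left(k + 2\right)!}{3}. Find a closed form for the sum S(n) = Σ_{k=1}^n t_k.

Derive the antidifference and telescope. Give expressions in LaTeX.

S(n) = \frac{3^{- n} \left(30 \cdot 3^{n} + 3 n^{5} n! + 20 n^{4} n! + 40 n^{3} n! + 10 n^{2} n! - 43 n n! - 30 n!\right)}{3}

Ratio r(k) = (3*k**4 + 20*k**3 + 59*k**2 + 93*k + 45)/(3*(3*k**3 + 2*k**2 + 13*k - 3)).
So A=k/3 + 1 and B=1, with C=k**3 + 2*k**2/3 + 13*k/3 - 1.
Set up (k/3 + 1)·f(k+1) − (1)·f(k) − (k**3 + 2*k**2/3 + 13*k/3 - 1) = 0.
deg f ≤ 2 (via 1,0,3).
Solving with deg f ≤ 2: f(k) = (k - 2)*(3*k + 2).
R(k) = B(k−1)·f(k)/C(k) = 3*(k - 2)*(3*k + 2)/(3*k**3 + 2*k**2 + 13*k - 3); s_k = R·t_k = (k - 2)*(3*k + 2)*factorial(k + 2)/3**k.
Δs = (3*k**3 + 2*k**2 + 13*k - 3)*factorial(k + 2)/(3*3**k), as required.
Telescope: S(n) = s_(n+1) − s_(1) = 3**(-n - 1)*(n - 1)*(3*n + 5)*factorial(n + 3) − (-10) = (30*3**n + 3*n**5*factorial(n) + 20*n**4*factorial(n) + 40*n**3*factorial(n) + 10*n**2*factorial(n) - 43*n*factorial(n) - 30*factorial(n))/(3*3**n).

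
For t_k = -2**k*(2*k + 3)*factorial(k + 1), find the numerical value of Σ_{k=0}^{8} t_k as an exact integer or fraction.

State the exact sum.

Σ = -1857945599

The ratio is 2*(k + 2)*(2*k + 5)/(2*k + 3).
A = 2*k + 4, B = 1, C = k + 3/2.
Key eq: (2*k + 4)·f(k+1) = (1)·f(k) + (k + 3/2).
From deg A=1, deg B=0, deg C=1: d=0.
A polynomial solution: f(k) = 1/2.
R(k) = B(k−1)·f(k)/C(k) = 1/(2*k + 3); s_k = R·t_k = -2**k*factorial(k + 1).
Check: Δs_k = -2**k*(2*k + 3)*factorial(k + 1). ✓
Evaluate s at k=9 and k=0: -1857945600 and -1; difference -1857945599.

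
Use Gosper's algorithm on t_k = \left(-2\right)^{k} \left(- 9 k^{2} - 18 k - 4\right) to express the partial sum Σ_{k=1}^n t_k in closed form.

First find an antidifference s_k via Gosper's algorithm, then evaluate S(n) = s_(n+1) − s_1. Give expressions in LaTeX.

S(n) = - 6 \left(-2\right)^{n} n^{2} - 16 \left(-2\right)^{n} n - 6 \left(-2\right)^{n} + 6

The ratio is 2*(-9*k**2 - 36*k - 31)/(9*k**2 + 18*k + 4).
Take A(k)=-2, B(k)=1, C(k)=k**2 + 2*k + 4/9.
f must satisfy (-2)·f(k+1) − (1)·f(k) = k**2 + 2*k + 4/9.
d = 2 from the (0,0,2) case.
A polynomial solution: f(k) = -(3*k**2 + 2*k - 2)/9.
Then R = B(k−1)f/C = -(3*k**2 + 2*k - 2)/(9*k**2 + 18*k + 4), so s_k = R(k)·t_k = (-2)**k*(3*k**2 + 2*k - 2).
Check: Δs_k = (-2)**k*(-9*k**2 - 18*k - 4). ✓
Telescope: S(n) = s_(n+1) − s_(1) = (-2)**(n + 1)*(3*n**2 + 8*n + 3) − (-6) = -6*(-2)**n*n**2 - 16*(-2)**n*n - 6*(-2)**n + 6.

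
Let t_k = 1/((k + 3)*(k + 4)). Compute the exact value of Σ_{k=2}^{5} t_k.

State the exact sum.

Ratio r(k) = (k + 3)/(k + 5).
Gosper form: A/B · C(k+1)/C(k) with A=k + 3, B=k + 5, C=1.
f must satisfy (k + 3)·f(k+1) − (k + 4)·f(k) = 1.
Bound: deg f ≤ 1.
A polynomial solution: f(k) = k/3.
Get s_k = R·t_k = k/(3*(k + 3)) with R(k) = B(k−1)f(k)/C(k) = k*(k + 4)/3.
Verify: 1/(k**2 + 7*k + 12) matches t_k.
Σ_(k=2)^(5) t_k = s_(6) − s_(2) = 2/9 − (2/15) = 4/45.

Σ = 4/45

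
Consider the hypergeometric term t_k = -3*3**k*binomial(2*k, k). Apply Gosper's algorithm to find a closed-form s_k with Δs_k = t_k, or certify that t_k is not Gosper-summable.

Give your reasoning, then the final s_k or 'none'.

Compute t_(k+1)/t_k: get 6*(2*k + 1)/(k + 1).
Factor: A=12*k + 6; B=k + 1; C=1.
Solve (12*k + 6)·f(k+1) − (k)·f(k) = 1.
deg f ≤ -1 (via 1,1,0).
d = -1 < 0 ⇒ no nonzero polynomial f; not summable.

no hypergeometric antidifference exists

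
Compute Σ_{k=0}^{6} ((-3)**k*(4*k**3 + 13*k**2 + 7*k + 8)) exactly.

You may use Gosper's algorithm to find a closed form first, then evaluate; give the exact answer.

Compute t_(k+1)/t_k: get 3*(-4*k**3 - 25*k**2 - 45*k - 32)/(4*k**3 + 13*k**2 + 7*k + 8).
A = -3, B = 1, C = k**3 + 13*k**2/4 + 7*k/4 + 2.
f must satisfy (-3)·f(k+1) − (1)·f(k) = k**3 + 13*k**2/4 + 7*k/4 + 2.
deg f ≤ 3 (via 0,0,3).
A polynomial solution: f(k) = -(k**3 + k**2 - 2*k + 2)/4.
R(k) = B(k−1)·f(k)/C(k) = -(k**3 + k**2 - 2*k + 2)/(4*k**3 + 13*k**2 + 7*k + 8); s_k = R·t_k = (-3)**k*(-k**3 - k**2 + 2*k - 2).
Check: Δs_k = (-3)**k*(4*k**3 + 13*k**2 + 7*k + 8). ✓
Evaluate s at k=7 and k=0: 831060 and -2; difference 831062.

Σ = 831062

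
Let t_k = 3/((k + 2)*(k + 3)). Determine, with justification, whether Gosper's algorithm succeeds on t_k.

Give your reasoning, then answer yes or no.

Step 1: r(k) = (k + 2)/(k + 4).
Normal form (A,B,C) = (k + 2, k + 4, 1).
Need (k + 2)·f(k+1) − (k + 3)·f(k) = 1.
d = 1 from the (1,1,0) case.
Coefficient equations give f(k) = k/2.
Then R = B(k−1)f/C = k*(k + 3)/2, so s_k = R(k)·t_k = 3*k/(2*(k + 2)).
Δs = 3/(k**2 + 5*k + 6), as required.

Yes. s_k = 3*k/(2*(k + 2)).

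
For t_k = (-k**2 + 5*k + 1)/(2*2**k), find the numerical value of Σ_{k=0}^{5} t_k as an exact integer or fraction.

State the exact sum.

The ratio is (k**2 - 3*k - 5)/(2*(k**2 - 5*k - 1)).
Normal form (A,B,C) = (1/2, 1, k**2 - 5*k - 1).
Set up (1/2)·f(k+1) − (1)·f(k) − (k**2 - 5*k - 1) = 0.
deg f ≤ 2 (via 0,0,2).
A polynomial solution: f(k) = -2*(k**2 - 3*k - 3).
Certificate R = B(k−1)f/C = -2*(k**2 - 3*k - 3)/(k**2 - 5*k - 1) gives s_k = (k**2 - 3*k - 3)/2**k.
s_(k+1) − s_k = (-k**2 + 5*k + 1)/(2*2**k) = t_k.
Sum = s_(6) − s_(0); s_(6) = 15/64, s_(0) = -3 ⇒ 207/64.

Σ = 207/64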